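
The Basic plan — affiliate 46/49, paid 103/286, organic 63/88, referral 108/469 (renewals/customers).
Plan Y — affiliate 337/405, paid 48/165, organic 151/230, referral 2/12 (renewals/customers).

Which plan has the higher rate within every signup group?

the Basic plan

Affiliate: the Basic plan 46/49 = 93.9%, Plan Y 337/405 = 83.2% → the Basic plan
Paid: the Basic plan 103/286 = 36.0%, Plan Y 48/165 = 29.1% → the Basic plan
Organic: the Basic plan 63/88 = 71.6%, Plan Y 151/230 = 65.7% → the Basic plan
Referral: the Basic plan 108/469 = 23.0%, Plan Y 2/12 = 16.7% → the Basic plan
The Basic plan has the higher rate in all 4 groups.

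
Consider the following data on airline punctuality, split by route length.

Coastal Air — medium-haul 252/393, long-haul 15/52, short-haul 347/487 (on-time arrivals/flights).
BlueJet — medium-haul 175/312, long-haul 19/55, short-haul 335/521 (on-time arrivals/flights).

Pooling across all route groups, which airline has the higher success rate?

Coastal Air

Medium-haul: Coastal Air 252/393 = 64.1%, BlueJet 175/312 = 56.1% → Coastal Air
Long-haul: Coastal Air 15/52 = 28.8%, BlueJet 19/55 = 34.5% → BlueJet
Short-haul: Coastal Air 347/487 = 71.3%, BlueJet 335/521 = 64.3% → Coastal Air
Overall: Coastal Air 614/932 = 65.9%, BlueJet 529/888 = 59.6% → Coastal Air
(Neither sweeps every route group, but Coastal Air has the higher pooled rate.)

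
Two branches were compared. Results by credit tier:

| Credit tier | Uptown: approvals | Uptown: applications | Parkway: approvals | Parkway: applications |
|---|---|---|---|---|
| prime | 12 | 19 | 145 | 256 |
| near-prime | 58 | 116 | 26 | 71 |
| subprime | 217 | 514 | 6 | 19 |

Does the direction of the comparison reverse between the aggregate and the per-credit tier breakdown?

Prime: Uptown 12/19 = 63.2%, Parkway 145/256 = 56.6% → Uptown
Near-prime: Uptown 58/116 = 50.0%, Parkway 26/71 = 36.6% → Uptown
Subprime: Uptown 217/514 = 42.2%, Parkway 6/19 = 31.6% → Uptown
Overall: Uptown 287/649 = 44.2%, Parkway 177/346 = 51.2% → Parkway
Uptown wins each credit group but Parkway wins overall — the comparison reverses. Uptown's applications skew toward subprime, which has a lower base rate.

Yes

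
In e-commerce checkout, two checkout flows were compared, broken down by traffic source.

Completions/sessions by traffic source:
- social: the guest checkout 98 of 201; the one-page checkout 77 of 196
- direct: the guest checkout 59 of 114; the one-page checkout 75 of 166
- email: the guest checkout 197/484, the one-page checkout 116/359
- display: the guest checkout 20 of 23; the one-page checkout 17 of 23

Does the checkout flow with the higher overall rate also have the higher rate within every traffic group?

Yes

Social: the guest checkout 98/201 = 48.8%, the one-page checkout 77/196 = 39.3% → the guest checkout
Direct: the guest checkout 59/114 = 51.8%, the one-page checkout 75/166 = 45.2% → the guest checkout
Email: the guest checkout 197/484 = 40.7%, the one-page checkout 116/359 = 32.3% → the guest checkout
Display: the guest checkout 20/23 = 87.0%, the one-page checkout 17/23 = 73.9% → the guest checkout
Overall: the guest checkout 374/822 = 45.5%, the one-page checkout 285/744 = 38.3% → the guest checkout
The guest checkout wins overall and in every traffic group — no reversal.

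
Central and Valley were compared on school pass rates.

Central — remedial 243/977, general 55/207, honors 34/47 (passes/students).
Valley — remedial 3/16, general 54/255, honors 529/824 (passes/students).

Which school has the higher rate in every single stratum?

Central

Remedial: Central 243/977 = 24.9%, Valley 3/16 = 18.8% → Central
General: Central 55/207 = 26.6%, Valley 54/255 = 21.2% → Central
Honors: Central 34/47 = 72.3%, Valley 529/824 = 64.2% → Central
Central has the higher rate in all 3 groups.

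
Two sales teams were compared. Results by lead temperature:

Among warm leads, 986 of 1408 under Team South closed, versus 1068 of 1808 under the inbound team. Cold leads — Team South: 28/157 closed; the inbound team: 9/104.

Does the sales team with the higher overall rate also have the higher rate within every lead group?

Yes

Warm: Team South 986/1408 = 70.0%, the inbound team 1068/1808 = 59.1% → Team South
Cold: Team South 28/157 = 17.8%, the inbound team 9/104 = 8.7% → Team South
Overall: Team South 1014/1565 = 64.8%, the inbound team 1077/1912 = 56.3% → Team South
Team South wins overall and in every lead group — no reversal.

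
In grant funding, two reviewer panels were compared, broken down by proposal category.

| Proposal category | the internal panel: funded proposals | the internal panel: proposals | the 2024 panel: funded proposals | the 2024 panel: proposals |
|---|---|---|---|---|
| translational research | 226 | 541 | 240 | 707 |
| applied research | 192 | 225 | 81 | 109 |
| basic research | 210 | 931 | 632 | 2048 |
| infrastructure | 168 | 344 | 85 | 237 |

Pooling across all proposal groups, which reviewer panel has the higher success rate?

Translational research: the internal panel 226/541 = 41.8%, the 2024 panel 240/707 = 33.9% → the internal panel
Applied research: the internal panel 192/225 = 85.3%, the 2024 panel 81/109 = 74.3% → the internal panel
Basic research: the internal panel 210/931 = 22.6%, the 2024 panel 632/2048 = 30.9% → the 2024 panel
Infrastructure: the internal panel 168/344 = 48.8%, the 2024 panel 85/237 = 35.9% → the internal panel
Overall: the internal panel 796/2041 = 39.0%, the 2024 panel 1038/3101 = 33.5% → the internal panel
(Neither sweeps every proposal group, but the internal panel has the higher pooled rate.)

the internal panel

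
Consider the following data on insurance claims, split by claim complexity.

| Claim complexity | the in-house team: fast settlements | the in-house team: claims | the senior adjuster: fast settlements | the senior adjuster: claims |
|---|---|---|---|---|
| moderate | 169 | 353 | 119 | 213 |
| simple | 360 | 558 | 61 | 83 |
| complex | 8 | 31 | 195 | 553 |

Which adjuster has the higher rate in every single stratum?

Moderate: the in-house team 169/353 = 47.9%, the senior adjuster 119/213 = 55.9% → the senior adjuster
Simple: the in-house team 360/558 = 64.5%, the senior adjuster 61/83 = 73.5% → the senior adjuster
Complex: the in-house team 8/31 = 25.8%, the senior adjuster 195/553 = 35.3% → the senior adjuster
The senior adjuster has the higher rate in all 3 groups.

the senior adjuster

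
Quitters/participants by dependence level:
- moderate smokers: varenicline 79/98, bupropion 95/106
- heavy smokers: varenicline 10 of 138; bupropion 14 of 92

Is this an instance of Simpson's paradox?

Moderate smokers: varenicline 79/98 = 80.6%, bupropion 95/106 = 89.6% → bupropion
Heavy smokers: varenicline 10/138 = 7.2%, bupropion 14/92 = 15.2% → bupropion
Overall: varenicline 89/236 = 37.7%, bupropion 109/198 = 55.1% → bupropion
Bupropion wins overall and in every dependence group — no reversal.

No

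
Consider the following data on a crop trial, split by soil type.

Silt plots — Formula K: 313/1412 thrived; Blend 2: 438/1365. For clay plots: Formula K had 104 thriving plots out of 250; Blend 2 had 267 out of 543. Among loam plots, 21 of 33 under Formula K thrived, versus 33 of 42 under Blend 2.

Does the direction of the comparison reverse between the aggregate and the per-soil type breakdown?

No

Silt: Formula K 313/1412 = 22.2%, Blend 2 438/1365 = 32.1% → Blend 2
Clay: Formula K 104/250 = 41.6%, Blend 2 267/543 = 49.2% → Blend 2
Loam: Formula K 21/33 = 63.6%, Blend 2 33/42 = 78.6% → Blend 2
Overall: Formula K 438/1695 = 25.8%, Blend 2 738/1950 = 37.8% → Blend 2
Blend 2 wins overall and in every soil group — no reversal.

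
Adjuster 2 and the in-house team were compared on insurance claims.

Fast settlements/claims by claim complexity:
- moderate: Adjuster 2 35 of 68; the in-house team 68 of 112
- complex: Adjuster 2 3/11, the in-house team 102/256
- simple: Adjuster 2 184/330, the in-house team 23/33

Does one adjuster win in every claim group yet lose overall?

Yes

Moderate: Adjuster 2 35/68 = 51.5%, the in-house team 68/112 = 60.7% → the in-house team
Complex: Adjuster 2 3/11 = 27.3%, the in-house team 102/256 = 39.8% → the in-house team
Simple: Adjuster 2 184/330 = 55.8%, the in-house team 23/33 = 69.7% → the in-house team
Overall: Adjuster 2 222/409 = 54.3%, the in-house team 193/401 = 48.1% → Adjuster 2
The in-house team wins each claim group but Adjuster 2 wins overall — the comparison reverses. The in-house team's claims skew toward complex, which has a lower base rate.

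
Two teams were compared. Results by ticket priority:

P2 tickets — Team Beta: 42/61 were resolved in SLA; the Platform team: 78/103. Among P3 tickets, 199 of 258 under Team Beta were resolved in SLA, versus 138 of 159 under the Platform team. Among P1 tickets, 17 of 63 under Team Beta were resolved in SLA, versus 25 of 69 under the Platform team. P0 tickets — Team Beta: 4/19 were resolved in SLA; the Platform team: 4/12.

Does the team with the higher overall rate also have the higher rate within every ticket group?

P2: Team Beta 42/61 = 68.9%, the Platform team 78/103 = 75.7% → the Platform team
P3: Team Beta 199/258 = 77.1%, the Platform team 138/159 = 86.8% → the Platform team
P1: Team Beta 17/63 = 27.0%, the Platform team 25/69 = 36.2% → the Platform team
P0: Team Beta 4/19 = 21.1%, the Platform team 4/12 = 33.3% → the Platform team
Overall: Team Beta 262/401 = 65.3%, the Platform team 245/343 = 71.4% → the Platform team
The Platform team wins overall and in every ticket group — no reversal.

Yes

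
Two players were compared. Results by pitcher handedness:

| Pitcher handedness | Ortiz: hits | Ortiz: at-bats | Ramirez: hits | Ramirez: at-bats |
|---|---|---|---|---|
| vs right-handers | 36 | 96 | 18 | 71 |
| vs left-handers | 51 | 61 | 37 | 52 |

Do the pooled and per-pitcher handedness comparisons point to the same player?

Yes

Vs right-handers: Ortiz 36/96 = 37.5%, Ramirez 18/71 = 25.4% → Ortiz
Vs left-handers: Ortiz 51/61 = 83.6%, Ramirez 37/52 = 71.2% → Ortiz
Overall: Ortiz 87/157 = 55.4%, Ramirez 55/123 = 44.7% → Ortiz
Ortiz wins overall and in every pitcher group — no reversal.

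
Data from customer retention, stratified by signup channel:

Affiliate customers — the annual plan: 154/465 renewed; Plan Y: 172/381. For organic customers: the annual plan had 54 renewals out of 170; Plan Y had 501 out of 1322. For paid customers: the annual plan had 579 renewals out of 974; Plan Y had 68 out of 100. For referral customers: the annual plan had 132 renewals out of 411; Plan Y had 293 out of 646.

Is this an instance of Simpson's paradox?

Yes

Affiliate: the annual plan 154/465 = 33.1%, Plan Y 172/381 = 45.1% → Plan Y
Organic: the annual plan 54/170 = 31.8%, Plan Y 501/1322 = 37.9% → Plan Y
Paid: the annual plan 579/974 = 59.4%, Plan Y 68/100 = 68.0% → Plan Y
Referral: the annual plan 132/411 = 32.1%, Plan Y 293/646 = 45.4% → Plan Y
Overall: the annual plan 919/2020 = 45.5%, Plan Y 1034/2449 = 42.2% → the annual plan
Plan Y wins each signup group but the annual plan wins overall — the comparison reverses. Plan Y's customers skew toward organic, which has a lower base rate.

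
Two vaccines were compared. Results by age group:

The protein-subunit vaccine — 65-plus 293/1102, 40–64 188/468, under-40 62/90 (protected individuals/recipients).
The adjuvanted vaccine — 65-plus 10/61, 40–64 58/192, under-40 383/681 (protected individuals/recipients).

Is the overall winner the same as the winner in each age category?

65-plus: the protein-subunit vaccine 293/1102 = 26.6%, the adjuvanted vaccine 10/61 = 16.4% → the protein-subunit vaccine
40–64: the protein-subunit vaccine 188/468 = 40.2%, the adjuvanted vaccine 58/192 = 30.2% → the protein-subunit vaccine
Under-40: the protein-subunit vaccine 62/90 = 68.9%, the adjuvanted vaccine 383/681 = 56.2% → the protein-subunit vaccine
Overall: the protein-subunit vaccine 543/1660 = 32.7%, the adjuvanted vaccine 451/934 = 48.3% → the adjuvanted vaccine
The protein-subunit vaccine wins each age group but the adjuvanted vaccine wins overall — the comparison reverses. The protein-subunit vaccine's recipients skew toward 65-plus, which has a lower base rate.

No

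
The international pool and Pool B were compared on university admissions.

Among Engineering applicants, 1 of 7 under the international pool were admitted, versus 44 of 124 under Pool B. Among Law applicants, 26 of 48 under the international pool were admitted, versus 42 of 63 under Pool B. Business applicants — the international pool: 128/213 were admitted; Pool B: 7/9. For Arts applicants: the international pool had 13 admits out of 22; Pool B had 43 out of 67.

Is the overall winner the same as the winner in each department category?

No

Engineering: the international pool 1/7 = 14.3%, Pool B 44/124 = 35.5% → Pool B
Law: the international pool 26/48 = 54.2%, Pool B 42/63 = 66.7% → Pool B
Business: the international pool 128/213 = 60.1%, Pool B 7/9 = 77.8% → Pool B
Arts: the international pool 13/22 = 59.1%, Pool B 43/67 = 64.2% → Pool B
Overall: the international pool 168/290 = 57.9%, Pool B 136/263 = 51.7% → the international pool
Pool B wins each department group but the international pool wins overall — the comparison reverses. Pool B's applicants skew toward Engineering, which has a lower base rate.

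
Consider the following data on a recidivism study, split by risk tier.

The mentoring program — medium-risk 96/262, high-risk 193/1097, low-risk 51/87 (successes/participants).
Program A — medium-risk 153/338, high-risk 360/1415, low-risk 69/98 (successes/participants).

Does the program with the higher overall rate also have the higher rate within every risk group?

Medium-risk: the mentoring program 96/262 = 36.6%, Program A 153/338 = 45.3% → Program A
High-risk: the mentoring program 193/1097 = 17.6%, Program A 360/1415 = 25.4% → Program A
Low-risk: the mentoring program 51/87 = 58.6%, Program A 69/98 = 70.4% → Program A
Overall: the mentoring program 340/1446 = 23.5%, Program A 582/1851 = 31.4% → Program A
Program A wins overall and in every risk group — no reversal.

Yes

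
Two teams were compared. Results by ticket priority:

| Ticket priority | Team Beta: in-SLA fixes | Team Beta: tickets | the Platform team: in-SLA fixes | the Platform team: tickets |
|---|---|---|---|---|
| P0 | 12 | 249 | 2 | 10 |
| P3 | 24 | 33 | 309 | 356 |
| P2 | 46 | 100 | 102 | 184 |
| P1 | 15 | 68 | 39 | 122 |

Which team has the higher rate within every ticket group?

P0: Team Beta 12/249 = 4.8%, the Platform team 2/10 = 20.0% → the Platform team
P3: Team Beta 24/33 = 72.7%, the Platform team 309/356 = 86.8% → the Platform team
P2: Team Beta 46/100 = 46.0%, the Platform team 102/184 = 55.4% → the Platform team
P1: Team Beta 15/68 = 22.1%, the Platform team 39/122 = 32.0% → the Platform team
The Platform team has the higher rate in all 4 groups.

the Platform team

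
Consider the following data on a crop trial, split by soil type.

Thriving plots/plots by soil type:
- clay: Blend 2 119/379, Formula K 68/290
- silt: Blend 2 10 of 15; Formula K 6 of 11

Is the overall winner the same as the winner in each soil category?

Clay: Blend 2 119/379 = 31.4%, Formula K 68/290 = 23.4% → Blend 2
Silt: Blend 2 10/15 = 66.7%, Formula K 6/11 = 54.5% → Blend 2
Overall: Blend 2 129/394 = 32.7%, Formula K 74/301 = 24.6% → Blend 2
Blend 2 wins overall and in every soil group — no reversal.

Yes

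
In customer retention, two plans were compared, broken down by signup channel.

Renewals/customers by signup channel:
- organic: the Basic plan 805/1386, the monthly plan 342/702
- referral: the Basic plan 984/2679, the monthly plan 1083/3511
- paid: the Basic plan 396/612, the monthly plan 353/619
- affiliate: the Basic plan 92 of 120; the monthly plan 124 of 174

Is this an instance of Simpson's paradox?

No

Organic: the Basic plan 805/1386 = 58.1%, the monthly plan 342/702 = 48.7% → the Basic plan
Referral: the Basic plan 984/2679 = 36.7%, the monthly plan 1083/3511 = 30.8% → the Basic plan
Paid: the Basic plan 396/612 = 64.7%, the monthly plan 353/619 = 57.0% → the Basic plan
Affiliate: the Basic plan 92/120 = 76.7%, the monthly plan 124/174 = 71.3% → the Basic plan
Overall: the Basic plan 2277/4797 = 47.5%, the monthly plan 1902/5006 = 38.0% → the Basic plan
The Basic plan wins overall and in every signup group — no reversal.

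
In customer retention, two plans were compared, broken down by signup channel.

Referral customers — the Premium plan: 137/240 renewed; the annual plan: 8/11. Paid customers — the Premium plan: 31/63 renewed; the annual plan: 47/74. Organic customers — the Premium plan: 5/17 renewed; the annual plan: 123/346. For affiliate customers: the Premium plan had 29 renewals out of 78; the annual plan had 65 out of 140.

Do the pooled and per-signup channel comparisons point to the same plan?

No

Referral: the Premium plan 137/240 = 57.1%, the annual plan 8/11 = 72.7% → the annual plan
Paid: the Premium plan 31/63 = 49.2%, the annual plan 47/74 = 63.5% → the annual plan
Organic: the Premium plan 5/17 = 29.4%, the annual plan 123/346 = 35.5% → the annual plan
Affiliate: the Premium plan 29/78 = 37.2%, the annual plan 65/140 = 46.4% → the annual plan
Overall: the Premium plan 202/398 = 50.8%, the annual plan 243/571 = 42.6% → the Premium plan
The annual plan wins each signup group but the Premium plan wins overall — the comparison reverses. The annual plan's customers skew toward organic, which has a lower base rate.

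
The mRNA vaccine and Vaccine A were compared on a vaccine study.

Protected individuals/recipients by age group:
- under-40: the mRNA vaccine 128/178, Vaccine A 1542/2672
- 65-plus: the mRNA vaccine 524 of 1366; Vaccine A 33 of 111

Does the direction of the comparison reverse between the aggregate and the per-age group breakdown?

Under-40: the mRNA vaccine 128/178 = 71.9%, Vaccine A 1542/2672 = 57.7% → the mRNA vaccine
65-plus: the mRNA vaccine 524/1366 = 38.4%, Vaccine A 33/111 = 29.7% → the mRNA vaccine
Overall: the mRNA vaccine 652/1544 = 42.2%, Vaccine A 1575/2783 = 56.6% → Vaccine A
The mRNA vaccine wins each age group but Vaccine A wins overall — the comparison reverses. The mRNA vaccine's recipients skew toward 65-plus, which has a lower base rate.

Yes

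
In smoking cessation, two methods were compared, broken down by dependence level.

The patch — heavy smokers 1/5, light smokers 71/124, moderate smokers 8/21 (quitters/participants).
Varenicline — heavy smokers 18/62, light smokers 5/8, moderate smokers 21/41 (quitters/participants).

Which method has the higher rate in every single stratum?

Heavy smokers: the patch 1/5 = 20.0%, varenicline 18/62 = 29.0% → varenicline
Light smokers: the patch 71/124 = 57.3%, varenicline 5/8 = 62.5% → varenicline
Moderate smokers: the patch 8/21 = 38.1%, varenicline 21/41 = 51.2% → varenicline
Varenicline has the higher rate in all 3 groups.

varenicline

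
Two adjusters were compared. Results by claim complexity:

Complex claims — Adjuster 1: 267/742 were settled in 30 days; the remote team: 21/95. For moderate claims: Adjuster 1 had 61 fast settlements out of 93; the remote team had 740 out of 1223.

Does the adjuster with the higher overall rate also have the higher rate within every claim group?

Complex: Adjuster 1 267/742 = 36.0%, the remote team 21/95 = 22.1% → Adjuster 1
Moderate: Adjuster 1 61/93 = 65.6%, the remote team 740/1223 = 60.5% → Adjuster 1
Overall: Adjuster 1 328/835 = 39.3%, the remote team 761/1318 = 57.7% → the remote team
Adjuster 1 wins each claim group but the remote team wins overall — the comparison reverses. Adjuster 1's claims skew toward complex, which has a lower base rate.

No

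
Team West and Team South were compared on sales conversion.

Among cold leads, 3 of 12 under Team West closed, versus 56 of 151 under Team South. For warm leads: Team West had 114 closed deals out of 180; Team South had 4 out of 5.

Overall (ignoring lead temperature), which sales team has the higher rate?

Cold: Team West 3/12 = 25.0%, Team South 56/151 = 37.1% → Team South
Warm: Team West 114/180 = 63.3%, Team South 4/5 = 80.0% → Team South
Overall: Team West 117/192 = 60.9%, Team South 60/156 = 38.5% → Team West
(Team South wins every lead group but Team West wins overall — Team South's leads skew toward the low-rate cold group.)

Team West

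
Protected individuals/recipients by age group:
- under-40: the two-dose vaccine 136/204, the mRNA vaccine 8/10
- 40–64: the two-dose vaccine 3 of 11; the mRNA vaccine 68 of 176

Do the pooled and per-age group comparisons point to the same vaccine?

Under-40: the two-dose vaccine 136/204 = 66.7%, the mRNA vaccine 8/10 = 80.0% → the mRNA vaccine
40–64: the two-dose vaccine 3/11 = 27.3%, the mRNA vaccine 68/176 = 38.6% → the mRNA vaccine
Overall: the two-dose vaccine 139/215 = 64.7%, the mRNA vaccine 76/186 = 40.9% → the two-dose vaccine
The mRNA vaccine wins each age group but the two-dose vaccine wins overall — the comparison reverses. The mRNA vaccine's recipients skew toward 40–64, which has a lower base rate.

No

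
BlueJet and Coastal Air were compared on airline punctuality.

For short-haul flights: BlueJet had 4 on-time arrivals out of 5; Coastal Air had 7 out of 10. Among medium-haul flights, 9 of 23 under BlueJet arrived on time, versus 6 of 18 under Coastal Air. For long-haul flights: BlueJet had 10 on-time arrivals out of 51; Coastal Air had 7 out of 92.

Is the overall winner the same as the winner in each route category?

Short-haul: BlueJet 4/5 = 80.0%, Coastal Air 7/10 = 70.0% → BlueJet
Medium-haul: BlueJet 9/23 = 39.1%, Coastal Air 6/18 = 33.3% → BlueJet
Long-haul: BlueJet 10/51 = 19.6%, Coastal Air 7/92 = 7.6% → BlueJet
Overall: BlueJet 23/79 = 29.1%, Coastal Air 20/120 = 16.7% → BlueJet
BlueJet wins overall and in every route group — no reversal.

Yes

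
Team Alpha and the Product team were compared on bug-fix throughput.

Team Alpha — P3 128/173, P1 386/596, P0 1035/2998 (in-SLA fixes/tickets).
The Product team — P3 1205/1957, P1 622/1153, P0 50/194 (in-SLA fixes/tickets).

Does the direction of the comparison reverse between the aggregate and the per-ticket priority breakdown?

P3: Team Alpha 128/173 = 74.0%, the Product team 1205/1957 = 61.6% → Team Alpha
P1: Team Alpha 386/596 = 64.8%, the Product team 622/1153 = 53.9% → Team Alpha
P0: Team Alpha 1035/2998 = 34.5%, the Product team 50/194 = 25.8% → Team Alpha
Overall: Team Alpha 1549/3767 = 41.1%, the Product team 1877/3304 = 56.8% → the Product team
Team Alpha wins each ticket group but the Product team wins overall — the comparison reverses. Team Alpha's tickets skew toward P0, which has a lower base rate.

Yes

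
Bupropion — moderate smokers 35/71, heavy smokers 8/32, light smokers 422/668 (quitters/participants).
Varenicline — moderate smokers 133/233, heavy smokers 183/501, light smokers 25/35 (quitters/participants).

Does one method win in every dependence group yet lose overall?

Yes

Moderate smokers: bupropion 35/71 = 49.3%, varenicline 133/233 = 57.1% → varenicline
Heavy smokers: bupropion 8/32 = 25.0%, varenicline 183/501 = 36.5% → varenicline
Light smokers: bupropion 422/668 = 63.2%, varenicline 25/35 = 71.4% → varenicline
Overall: bupropion 465/771 = 60.3%, varenicline 341/769 = 44.3% → bupropion
Varenicline wins each dependence group but bupropion wins overall — the comparison reverses. Varenicline's participants skew toward heavy smokers, which has a lower base rate.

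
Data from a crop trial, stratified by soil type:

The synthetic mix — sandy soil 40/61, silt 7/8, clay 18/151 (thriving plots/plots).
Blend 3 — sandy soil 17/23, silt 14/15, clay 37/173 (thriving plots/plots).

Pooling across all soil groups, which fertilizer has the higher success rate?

Sandy soil: the synthetic mix 40/61 = 65.6%, Blend 3 17/23 = 73.9% → Blend 3
Silt: the synthetic mix 7/8 = 87.5%, Blend 3 14/15 = 93.3% → Blend 3
Clay: the synthetic mix 18/151 = 11.9%, Blend 3 37/173 = 21.4% → Blend 3
Overall: the synthetic mix 65/220 = 29.5%, Blend 3 68/211 = 32.2% → Blend 3

Blend 3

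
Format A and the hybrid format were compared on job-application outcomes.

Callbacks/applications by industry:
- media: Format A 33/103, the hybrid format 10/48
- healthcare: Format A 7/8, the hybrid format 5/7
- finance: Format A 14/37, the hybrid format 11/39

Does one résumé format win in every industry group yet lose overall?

Media: Format A 33/103 = 32.0%, the hybrid format 10/48 = 20.8% → Format A
Healthcare: Format A 7/8 = 87.5%, the hybrid format 5/7 = 71.4% → Format A
Finance: Format A 14/37 = 37.8%, the hybrid format 11/39 = 28.2% → Format A
Overall: Format A 54/148 = 36.5%, the hybrid format 26/94 = 27.7% → Format A
Format A wins overall and in every industry group — no reversal.

No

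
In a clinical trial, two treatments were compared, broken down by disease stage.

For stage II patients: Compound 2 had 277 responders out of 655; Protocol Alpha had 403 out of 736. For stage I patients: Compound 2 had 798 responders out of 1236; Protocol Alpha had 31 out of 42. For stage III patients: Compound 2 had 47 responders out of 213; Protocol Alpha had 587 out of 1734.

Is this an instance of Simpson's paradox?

Yes

Stage II: Compound 2 277/655 = 42.3%, Protocol Alpha 403/736 = 54.8% → Protocol Alpha
Stage I: Compound 2 798/1236 = 64.6%, Protocol Alpha 31/42 = 73.8% → Protocol Alpha
Stage III: Compound 2 47/213 = 22.1%, Protocol Alpha 587/1734 = 33.9% → Protocol Alpha
Overall: Compound 2 1122/2104 = 53.3%, Protocol Alpha 1021/2512 = 40.6% → Compound 2
Protocol Alpha wins each disease group but Compound 2 wins overall — the comparison reverses. Protocol Alpha's patients skew toward stage III, which has a lower base rate.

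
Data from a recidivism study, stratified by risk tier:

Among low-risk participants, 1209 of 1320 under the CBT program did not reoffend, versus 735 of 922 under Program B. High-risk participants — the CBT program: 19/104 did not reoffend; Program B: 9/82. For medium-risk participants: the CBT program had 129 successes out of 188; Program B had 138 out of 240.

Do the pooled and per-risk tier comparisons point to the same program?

Yes

Low-risk: the CBT program 1209/1320 = 91.6%, Program B 735/922 = 79.7% → the CBT program
High-risk: the CBT program 19/104 = 18.3%, Program B 9/82 = 11.0% → the CBT program
Medium-risk: the CBT program 129/188 = 68.6%, Program B 138/240 = 57.5% → the CBT program
Overall: the CBT program 1357/1612 = 84.2%, Program B 882/1244 = 70.9% → the CBT program
The CBT program wins overall and in every risk group — no reversal.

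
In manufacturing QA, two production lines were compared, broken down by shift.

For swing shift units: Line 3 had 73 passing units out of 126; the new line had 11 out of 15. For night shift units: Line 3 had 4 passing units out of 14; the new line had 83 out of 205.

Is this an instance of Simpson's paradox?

Swing shift: Line 3 73/126 = 57.9%, the new line 11/15 = 73.3% → the new line
Night shift: Line 3 4/14 = 28.6%, the new line 83/205 = 40.5% → the new line
Overall: Line 3 77/140 = 55.0%, the new line 94/220 = 42.7% → Line 3
The new line wins each shift group but Line 3 wins overall — the comparison reverses. The new line's units skew toward night shift, which has a lower base rate.

Yes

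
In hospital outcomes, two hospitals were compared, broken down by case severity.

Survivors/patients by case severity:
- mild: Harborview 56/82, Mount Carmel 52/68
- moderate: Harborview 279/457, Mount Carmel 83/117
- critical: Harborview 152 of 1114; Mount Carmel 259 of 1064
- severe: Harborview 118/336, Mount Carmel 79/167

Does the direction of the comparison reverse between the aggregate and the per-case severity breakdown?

Mild: Harborview 56/82 = 68.3%, Mount Carmel 52/68 = 76.5% → Mount Carmel
Moderate: Harborview 279/457 = 61.1%, Mount Carmel 83/117 = 70.9% → Mount Carmel
Critical: Harborview 152/1114 = 13.6%, Mount Carmel 259/1064 = 24.3% → Mount Carmel
Severe: Harborview 118/336 = 35.1%, Mount Carmel 79/167 = 47.3% → Mount Carmel
Overall: Harborview 605/1989 = 30.4%, Mount Carmel 473/1416 = 33.4% → Mount Carmel
Mount Carmel wins overall and in every case group — no reversal.

No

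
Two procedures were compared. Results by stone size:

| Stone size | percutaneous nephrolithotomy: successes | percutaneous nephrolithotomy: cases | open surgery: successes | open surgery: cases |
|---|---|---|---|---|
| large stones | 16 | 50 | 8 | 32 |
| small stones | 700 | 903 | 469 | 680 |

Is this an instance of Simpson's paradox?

No

Large stones: percutaneous nephrolithotomy 16/50 = 32.0%, open surgery 8/32 = 25.0% → percutaneous nephrolithotomy
Small stones: percutaneous nephrolithotomy 700/903 = 77.5%, open surgery 469/680 = 69.0% → percutaneous nephrolithotomy
Overall: percutaneous nephrolithotomy 716/953 = 75.1%, open surgery 477/712 = 67.0% → percutaneous nephrolithotomy
Percutaneous nephrolithotomy wins overall and in every stone group — no reversal.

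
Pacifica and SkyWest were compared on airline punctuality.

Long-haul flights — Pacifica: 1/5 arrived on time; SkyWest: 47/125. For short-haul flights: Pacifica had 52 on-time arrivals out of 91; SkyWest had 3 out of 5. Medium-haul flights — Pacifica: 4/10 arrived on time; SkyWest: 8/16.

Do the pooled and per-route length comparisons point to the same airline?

No

Long-haul: Pacifica 1/5 = 20.0%, SkyWest 47/125 = 37.6% → SkyWest
Short-haul: Pacifica 52/91 = 57.1%, SkyWest 3/5 = 60.0% → SkyWest
Medium-haul: Pacifica 4/10 = 40.0%, SkyWest 8/16 = 50.0% → SkyWest
Overall: Pacifica 57/106 = 53.8%, SkyWest 58/146 = 39.7% → Pacifica
SkyWest wins each route group but Pacifica wins overall — the comparison reverses. SkyWest's flights skew toward long-haul, which has a lower base rate.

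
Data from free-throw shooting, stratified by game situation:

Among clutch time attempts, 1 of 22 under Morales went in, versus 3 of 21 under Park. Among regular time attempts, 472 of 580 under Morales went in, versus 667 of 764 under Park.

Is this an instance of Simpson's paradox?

No

Clutch time: Morales 1/22 = 4.5%, Park 3/21 = 14.3% → Park
Regular time: Morales 472/580 = 81.4%, Park 667/764 = 87.3% → Park
Overall: Morales 473/602 = 78.6%, Park 670/785 = 85.4% → Park
Park wins overall and in every game group — no reversal.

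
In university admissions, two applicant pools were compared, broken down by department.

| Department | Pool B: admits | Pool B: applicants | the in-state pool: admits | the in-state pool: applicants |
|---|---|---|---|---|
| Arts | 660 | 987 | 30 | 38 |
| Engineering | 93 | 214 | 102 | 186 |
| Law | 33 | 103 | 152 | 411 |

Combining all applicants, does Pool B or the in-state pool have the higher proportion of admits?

Pool B

Arts: Pool B 660/987 = 66.9%, the in-state pool 30/38 = 78.9% → the in-state pool
Engineering: Pool B 93/214 = 43.5%, the in-state pool 102/186 = 54.8% → the in-state pool
Law: Pool B 33/103 = 32.0%, the in-state pool 152/411 = 37.0% → the in-state pool
Overall: Pool B 786/1304 = 60.3%, the in-state pool 284/635 = 44.7% → Pool B
(The in-state pool wins every department group but Pool B wins overall — the in-state pool's applicants skew toward the low-rate Law group.)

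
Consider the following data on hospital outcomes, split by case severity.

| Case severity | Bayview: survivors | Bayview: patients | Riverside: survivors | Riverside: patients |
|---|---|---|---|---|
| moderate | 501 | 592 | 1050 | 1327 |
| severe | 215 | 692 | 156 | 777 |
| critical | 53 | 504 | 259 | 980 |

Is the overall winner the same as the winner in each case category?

No

Moderate: Bayview 501/592 = 84.6%, Riverside 1050/1327 = 79.1% → Bayview
Severe: Bayview 215/692 = 31.1%, Riverside 156/777 = 20.1% → Bayview
Critical: Bayview 53/504 = 10.5%, Riverside 259/980 = 26.4% → Riverside
Overall: Bayview 769/1788 = 43.0%, Riverside 1465/3084 = 47.5% → Riverside
Neither sweeps: Bayview wins 2 of 3 groups, Riverside wins 1. Riverside wins overall but not every group — no Simpson reversal.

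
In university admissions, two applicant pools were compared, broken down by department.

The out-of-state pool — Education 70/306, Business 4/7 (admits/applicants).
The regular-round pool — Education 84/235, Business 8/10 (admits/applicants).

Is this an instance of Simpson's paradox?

Education: the out-of-state pool 70/306 = 22.9%, the regular-round pool 84/235 = 35.7% → the regular-round pool
Business: the out-of-state pool 4/7 = 57.1%, the regular-round pool 8/10 = 80.0% → the regular-round pool
Overall: the out-of-state pool 74/313 = 23.6%, the regular-round pool 92/245 = 37.6% → the regular-round pool
The regular-round pool wins overall and in every department group — no reversal.

No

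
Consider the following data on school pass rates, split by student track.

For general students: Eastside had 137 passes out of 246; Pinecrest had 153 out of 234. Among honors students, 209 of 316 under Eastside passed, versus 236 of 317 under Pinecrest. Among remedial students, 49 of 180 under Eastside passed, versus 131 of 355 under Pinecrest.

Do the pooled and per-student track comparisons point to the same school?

Yes

General: Eastside 137/246 = 55.7%, Pinecrest 153/234 = 65.4% → Pinecrest
Honors: Eastside 209/316 = 66.1%, Pinecrest 236/317 = 74.4% → Pinecrest
Remedial: Eastside 49/180 = 27.2%, Pinecrest 131/355 = 36.9% → Pinecrest
Overall: Eastside 395/742 = 53.2%, Pinecrest 520/906 = 57.4% → Pinecrest
Pinecrest wins overall and in every student group — no reversal.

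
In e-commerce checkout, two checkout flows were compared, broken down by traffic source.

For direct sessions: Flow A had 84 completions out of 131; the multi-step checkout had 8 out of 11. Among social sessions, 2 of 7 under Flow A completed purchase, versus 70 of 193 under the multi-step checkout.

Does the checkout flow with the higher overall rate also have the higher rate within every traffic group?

No

Direct: Flow A 84/131 = 64.1%, the multi-step checkout 8/11 = 72.7% → the multi-step checkout
Social: Flow A 2/7 = 28.6%, the multi-step checkout 70/193 = 36.3% → the multi-step checkout
Overall: Flow A 86/138 = 62.3%, the multi-step checkout 78/204 = 38.2% → Flow A
The multi-step checkout wins each traffic group but Flow A wins overall — the comparison reverses. The multi-step checkout's sessions skew toward social, which has a lower base rate.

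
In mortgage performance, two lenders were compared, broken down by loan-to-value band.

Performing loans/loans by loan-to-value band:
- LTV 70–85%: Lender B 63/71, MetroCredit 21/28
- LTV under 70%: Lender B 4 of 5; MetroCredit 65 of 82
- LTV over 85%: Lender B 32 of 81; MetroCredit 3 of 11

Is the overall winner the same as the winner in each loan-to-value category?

No

LTV 70–85%: Lender B 63/71 = 88.7%, MetroCredit 21/28 = 75.0% → Lender B
LTV under 70%: Lender B 4/5 = 80.0%, MetroCredit 65/82 = 79.3% → Lender B
LTV over 85%: Lender B 32/81 = 39.5%, MetroCredit 3/11 = 27.3% → Lender B
Overall: Lender B 99/157 = 63.1%, MetroCredit 89/121 = 73.6% → MetroCredit
Lender B wins each loan-to-value group but MetroCredit wins overall — the comparison reverses. Lender B's loans skew toward LTV over 85%, which has a lower base rate.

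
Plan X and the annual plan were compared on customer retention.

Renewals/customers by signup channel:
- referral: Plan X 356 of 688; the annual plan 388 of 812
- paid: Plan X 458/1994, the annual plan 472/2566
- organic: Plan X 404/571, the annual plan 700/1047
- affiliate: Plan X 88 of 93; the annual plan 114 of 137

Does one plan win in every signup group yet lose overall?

No

Referral: Plan X 356/688 = 51.7%, the annual plan 388/812 = 47.8% → Plan X
Paid: Plan X 458/1994 = 23.0%, the annual plan 472/2566 = 18.4% → Plan X
Organic: Plan X 404/571 = 70.8%, the annual plan 700/1047 = 66.9% → Plan X
Affiliate: Plan X 88/93 = 94.6%, the annual plan 114/137 = 83.2% → Plan X
Overall: Plan X 1306/3346 = 39.0%, the annual plan 1674/4562 = 36.7% → Plan X
Plan X wins overall and in every signup group — no reversal.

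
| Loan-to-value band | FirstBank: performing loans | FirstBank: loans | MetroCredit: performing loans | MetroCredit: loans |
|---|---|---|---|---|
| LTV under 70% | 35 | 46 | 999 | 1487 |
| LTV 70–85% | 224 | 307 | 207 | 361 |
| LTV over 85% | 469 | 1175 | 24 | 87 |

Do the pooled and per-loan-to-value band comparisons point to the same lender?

No

LTV under 70%: FirstBank 35/46 = 76.1%, MetroCredit 999/1487 = 67.2% → FirstBank
LTV 70–85%: FirstBank 224/307 = 73.0%, MetroCredit 207/361 = 57.3% → FirstBank
LTV over 85%: FirstBank 469/1175 = 39.9%, MetroCredit 24/87 = 27.6% → FirstBank
Overall: FirstBank 728/1528 = 47.6%, MetroCredit 1230/1935 = 63.6% → MetroCredit
FirstBank wins each loan-to-value group but MetroCredit wins overall — the comparison reverses. FirstBank's loans skew toward LTV over 85%, which has a lower base rate.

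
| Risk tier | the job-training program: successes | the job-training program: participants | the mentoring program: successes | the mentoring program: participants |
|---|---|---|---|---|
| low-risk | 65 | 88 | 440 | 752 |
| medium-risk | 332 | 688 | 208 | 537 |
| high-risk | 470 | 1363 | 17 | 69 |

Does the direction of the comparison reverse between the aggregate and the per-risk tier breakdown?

Yes

Low-risk: the job-training program 65/88 = 73.9%, the mentoring program 440/752 = 58.5% → the job-training program
Medium-risk: the job-training program 332/688 = 48.3%, the mentoring program 208/537 = 38.7% → the job-training program
High-risk: the job-training program 470/1363 = 34.5%, the mentoring program 17/69 = 24.6% → the job-training program
Overall: the job-training program 867/2139 = 40.5%, the mentoring program 665/1358 = 49.0% → the mentoring program
The job-training program wins each risk group but the mentoring program wins overall — the comparison reverses. The job-training program's participants skew toward high-risk, which has a lower base rate.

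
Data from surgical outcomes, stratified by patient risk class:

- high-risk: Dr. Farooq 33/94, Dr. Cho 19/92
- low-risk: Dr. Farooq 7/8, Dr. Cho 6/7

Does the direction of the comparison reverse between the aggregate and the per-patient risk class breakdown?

No

High-risk: Dr. Farooq 33/94 = 35.1%, Dr. Cho 19/92 = 20.7% → Dr. Farooq
Low-risk: Dr. Farooq 7/8 = 87.5%, Dr. Cho 6/7 = 85.7% → Dr. Farooq
Overall: Dr. Farooq 40/102 = 39.2%, Dr. Cho 25/99 = 25.3% → Dr. Farooq
Dr. Farooq wins overall and in every patient risk group — no reversal.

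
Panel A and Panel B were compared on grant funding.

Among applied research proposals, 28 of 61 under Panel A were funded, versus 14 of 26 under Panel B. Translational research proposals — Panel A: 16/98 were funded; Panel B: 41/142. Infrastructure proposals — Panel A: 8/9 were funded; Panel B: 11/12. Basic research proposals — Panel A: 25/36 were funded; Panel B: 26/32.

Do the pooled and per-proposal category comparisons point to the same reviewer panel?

Yes

Applied research: Panel A 28/61 = 45.9%, Panel B 14/26 = 53.8% → Panel B
Translational research: Panel A 16/98 = 16.3%, Panel B 41/142 = 28.9% → Panel B
Infrastructure: Panel A 8/9 = 88.9%, Panel B 11/12 = 91.7% → Panel B
Basic research: Panel A 25/36 = 69.4%, Panel B 26/32 = 81.2% → Panel B
Overall: Panel A 77/204 = 37.7%, Panel B 92/212 = 43.4% → Panel B
Panel B wins overall and in every proposal group — no reversal.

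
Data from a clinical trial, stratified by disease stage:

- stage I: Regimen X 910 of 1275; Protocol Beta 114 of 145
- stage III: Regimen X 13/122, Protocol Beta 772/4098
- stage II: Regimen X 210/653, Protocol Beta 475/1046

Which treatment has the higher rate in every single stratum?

Protocol Beta

Stage I: Regimen X 910/1275 = 71.4%, Protocol Beta 114/145 = 78.6% → Protocol Beta
Stage III: Regimen X 13/122 = 10.7%, Protocol Beta 772/4098 = 18.8% → Protocol Beta
Stage II: Regimen X 210/653 = 32.2%, Protocol Beta 475/1046 = 45.4% → Protocol Beta
Protocol Beta has the higher rate in all 3 groups.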